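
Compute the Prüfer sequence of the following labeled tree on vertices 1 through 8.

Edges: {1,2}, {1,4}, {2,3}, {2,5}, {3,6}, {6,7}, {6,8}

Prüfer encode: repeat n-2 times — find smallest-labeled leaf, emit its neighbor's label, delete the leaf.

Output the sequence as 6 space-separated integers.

Answer: 1 2 2 3 6 6

Derivation:
Step 1: leaves = {4,5,7,8}. Remove smallest leaf 4, emit neighbor 1.
Step 2: leaves = {1,5,7,8}. Remove smallest leaf 1, emit neighbor 2.
Step 3: leaves = {5,7,8}. Remove smallest leaf 5, emit neighbor 2.
Step 4: leaves = {2,7,8}. Remove smallest leaf 2, emit neighbor 3.
Step 5: leaves = {3,7,8}. Remove smallest leaf 3, emit neighbor 6.
Step 6: leaves = {7,8}. Remove smallest leaf 7, emit neighbor 6.
Done: 2 vertices remain (6, 8). Sequence = [1 2 2 3 6 6]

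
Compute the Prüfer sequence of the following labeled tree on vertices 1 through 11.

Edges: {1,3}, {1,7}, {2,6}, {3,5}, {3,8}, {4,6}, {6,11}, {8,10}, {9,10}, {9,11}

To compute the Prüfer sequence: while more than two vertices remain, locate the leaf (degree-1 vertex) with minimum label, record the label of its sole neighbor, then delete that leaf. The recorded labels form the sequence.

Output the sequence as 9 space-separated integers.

Answer: 6 6 3 11 1 3 8 10 9

Derivation:
Step 1: leaves = {2,4,5,7}. Remove smallest leaf 2, emit neighbor 6.
Step 2: leaves = {4,5,7}. Remove smallest leaf 4, emit neighbor 6.
Step 3: leaves = {5,6,7}. Remove smallest leaf 5, emit neighbor 3.
Step 4: leaves = {6,7}. Remove smallest leaf 6, emit neighbor 11.
Step 5: leaves = {7,11}. Remove smallest leaf 7, emit neighbor 1.
Step 6: leaves = {1,11}. Remove smallest leaf 1, emit neighbor 3.
Step 7: leaves = {3,11}. Remove smallest leaf 3, emit neighbor 8.
Step 8: leaves = {8,11}. Remove smallest leaf 8, emit neighbor 10.
Step 9: leaves = {10,11}. Remove smallest leaf 10, emit neighbor 9.
Done: 2 vertices remain (9, 11). Sequence = [6 6 3 11 1 3 8 10 9]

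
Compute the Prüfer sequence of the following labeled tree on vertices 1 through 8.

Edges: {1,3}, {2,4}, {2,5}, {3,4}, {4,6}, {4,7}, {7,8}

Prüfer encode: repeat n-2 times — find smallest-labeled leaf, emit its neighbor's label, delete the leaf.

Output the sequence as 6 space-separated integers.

Answer: 3 4 2 4 4 7

Derivation:
Step 1: leaves = {1,5,6,8}. Remove smallest leaf 1, emit neighbor 3.
Step 2: leaves = {3,5,6,8}. Remove smallest leaf 3, emit neighbor 4.
Step 3: leaves = {5,6,8}. Remove smallest leaf 5, emit neighbor 2.
Step 4: leaves = {2,6,8}. Remove smallest leaf 2, emit neighbor 4.
Step 5: leaves = {6,8}. Remove smallest leaf 6, emit neighbor 4.
Step 6: leaves = {4,8}. Remove smallest leaf 4, emit neighbor 7.
Done: 2 vertices remain (7, 8). Sequence = [3 4 2 4 4 7]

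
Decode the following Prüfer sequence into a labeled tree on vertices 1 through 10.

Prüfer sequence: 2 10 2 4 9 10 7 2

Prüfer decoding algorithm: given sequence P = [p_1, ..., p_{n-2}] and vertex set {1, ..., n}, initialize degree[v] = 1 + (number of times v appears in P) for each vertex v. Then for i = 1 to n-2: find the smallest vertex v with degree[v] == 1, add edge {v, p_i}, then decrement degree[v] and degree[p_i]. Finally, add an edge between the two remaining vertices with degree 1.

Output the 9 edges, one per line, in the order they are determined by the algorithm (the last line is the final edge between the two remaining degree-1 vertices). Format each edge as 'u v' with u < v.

Initial degrees: {1:1, 2:4, 3:1, 4:2, 5:1, 6:1, 7:2, 8:1, 9:2, 10:3}
Step 1: smallest deg-1 vertex = 1, p_1 = 2. Add edge {1,2}. Now deg[1]=0, deg[2]=3.
Step 2: smallest deg-1 vertex = 3, p_2 = 10. Add edge {3,10}. Now deg[3]=0, deg[10]=2.
Step 3: smallest deg-1 vertex = 5, p_3 = 2. Add edge {2,5}. Now deg[5]=0, deg[2]=2.
Step 4: smallest deg-1 vertex = 6, p_4 = 4. Add edge {4,6}. Now deg[6]=0, deg[4]=1.
Step 5: smallest deg-1 vertex = 4, p_5 = 9. Add edge {4,9}. Now deg[4]=0, deg[9]=1.
Step 6: smallest deg-1 vertex = 8, p_6 = 10. Add edge {8,10}. Now deg[8]=0, deg[10]=1.
Step 7: smallest deg-1 vertex = 9, p_7 = 7. Add edge {7,9}. Now deg[9]=0, deg[7]=1.
Step 8: smallest deg-1 vertex = 7, p_8 = 2. Add edge {2,7}. Now deg[7]=0, deg[2]=1.
Final: two remaining deg-1 vertices are 2, 10. Add edge {2,10}.

Answer: 1 2
3 10
2 5
4 6
4 9
8 10
7 9
2 7
2 10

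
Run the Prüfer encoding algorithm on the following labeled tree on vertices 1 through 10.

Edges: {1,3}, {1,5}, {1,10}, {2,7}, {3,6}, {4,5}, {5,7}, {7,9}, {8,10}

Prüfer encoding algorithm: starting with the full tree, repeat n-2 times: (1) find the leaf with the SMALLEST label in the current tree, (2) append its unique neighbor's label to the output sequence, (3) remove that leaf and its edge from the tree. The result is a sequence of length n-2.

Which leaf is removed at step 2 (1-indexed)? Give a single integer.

Step 1: current leaves = {2,4,6,8,9}. Remove leaf 2 (neighbor: 7).
Step 2: current leaves = {4,6,8,9}. Remove leaf 4 (neighbor: 5).

Answer: 4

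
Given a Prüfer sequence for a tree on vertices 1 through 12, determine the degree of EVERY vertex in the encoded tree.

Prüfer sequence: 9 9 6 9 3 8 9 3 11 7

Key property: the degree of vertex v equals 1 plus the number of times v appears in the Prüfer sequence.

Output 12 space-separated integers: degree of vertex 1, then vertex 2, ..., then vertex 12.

Answer: 1 1 3 1 1 2 2 2 5 1 2 1

Derivation:
p_1 = 9: count[9] becomes 1
p_2 = 9: count[9] becomes 2
p_3 = 6: count[6] becomes 1
p_4 = 9: count[9] becomes 3
p_5 = 3: count[3] becomes 1
p_6 = 8: count[8] becomes 1
p_7 = 9: count[9] becomes 4
p_8 = 3: count[3] becomes 2
p_9 = 11: count[11] becomes 1
p_10 = 7: count[7] becomes 1
Degrees (1 + count): deg[1]=1+0=1, deg[2]=1+0=1, deg[3]=1+2=3, deg[4]=1+0=1, deg[5]=1+0=1, deg[6]=1+1=2, deg[7]=1+1=2, deg[8]=1+1=2, deg[9]=1+4=5, deg[10]=1+0=1, deg[11]=1+1=2, deg[12]=1+0=1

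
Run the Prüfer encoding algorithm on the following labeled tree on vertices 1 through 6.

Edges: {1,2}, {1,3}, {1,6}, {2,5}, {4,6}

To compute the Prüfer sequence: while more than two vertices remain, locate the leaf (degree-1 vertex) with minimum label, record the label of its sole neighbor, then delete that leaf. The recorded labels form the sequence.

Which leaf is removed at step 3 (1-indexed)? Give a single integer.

Step 1: current leaves = {3,4,5}. Remove leaf 3 (neighbor: 1).
Step 2: current leaves = {4,5}. Remove leaf 4 (neighbor: 6).
Step 3: current leaves = {5,6}. Remove leaf 5 (neighbor: 2).

Answer: 5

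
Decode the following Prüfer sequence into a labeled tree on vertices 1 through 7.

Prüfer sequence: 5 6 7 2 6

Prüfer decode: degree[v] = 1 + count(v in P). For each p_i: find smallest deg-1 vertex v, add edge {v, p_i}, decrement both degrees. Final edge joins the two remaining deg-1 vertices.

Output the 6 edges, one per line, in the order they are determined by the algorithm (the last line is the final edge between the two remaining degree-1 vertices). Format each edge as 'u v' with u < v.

Initial degrees: {1:1, 2:2, 3:1, 4:1, 5:2, 6:3, 7:2}
Step 1: smallest deg-1 vertex = 1, p_1 = 5. Add edge {1,5}. Now deg[1]=0, deg[5]=1.
Step 2: smallest deg-1 vertex = 3, p_2 = 6. Add edge {3,6}. Now deg[3]=0, deg[6]=2.
Step 3: smallest deg-1 vertex = 4, p_3 = 7. Add edge {4,7}. Now deg[4]=0, deg[7]=1.
Step 4: smallest deg-1 vertex = 5, p_4 = 2. Add edge {2,5}. Now deg[5]=0, deg[2]=1.
Step 5: smallest deg-1 vertex = 2, p_5 = 6. Add edge {2,6}. Now deg[2]=0, deg[6]=1.
Final: two remaining deg-1 vertices are 6, 7. Add edge {6,7}.

Answer: 1 5
3 6
4 7
2 5
2 6
6 7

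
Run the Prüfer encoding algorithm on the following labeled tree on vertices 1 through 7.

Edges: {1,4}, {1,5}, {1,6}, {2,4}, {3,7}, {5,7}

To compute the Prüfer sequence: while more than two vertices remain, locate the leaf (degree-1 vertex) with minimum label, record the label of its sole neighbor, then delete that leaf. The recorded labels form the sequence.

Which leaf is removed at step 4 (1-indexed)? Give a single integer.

Step 1: current leaves = {2,3,6}. Remove leaf 2 (neighbor: 4).
Step 2: current leaves = {3,4,6}. Remove leaf 3 (neighbor: 7).
Step 3: current leaves = {4,6,7}. Remove leaf 4 (neighbor: 1).
Step 4: current leaves = {6,7}. Remove leaf 6 (neighbor: 1).

Answer: 6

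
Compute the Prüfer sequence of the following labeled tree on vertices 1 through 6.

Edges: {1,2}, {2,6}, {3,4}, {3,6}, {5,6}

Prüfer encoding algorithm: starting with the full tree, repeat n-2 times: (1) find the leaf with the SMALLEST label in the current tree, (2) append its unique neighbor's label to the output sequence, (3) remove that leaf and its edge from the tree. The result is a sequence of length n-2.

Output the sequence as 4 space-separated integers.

Answer: 2 6 3 6

Derivation:
Step 1: leaves = {1,4,5}. Remove smallest leaf 1, emit neighbor 2.
Step 2: leaves = {2,4,5}. Remove smallest leaf 2, emit neighbor 6.
Step 3: leaves = {4,5}. Remove smallest leaf 4, emit neighbor 3.
Step 4: leaves = {3,5}. Remove smallest leaf 3, emit neighbor 6.
Done: 2 vertices remain (5, 6). Sequence = [2 6 3 6]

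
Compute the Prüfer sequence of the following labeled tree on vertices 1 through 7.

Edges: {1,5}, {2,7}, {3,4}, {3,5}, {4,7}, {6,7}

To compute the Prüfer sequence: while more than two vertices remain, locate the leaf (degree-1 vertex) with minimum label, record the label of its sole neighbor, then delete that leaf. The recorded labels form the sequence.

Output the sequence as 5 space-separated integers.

Step 1: leaves = {1,2,6}. Remove smallest leaf 1, emit neighbor 5.
Step 2: leaves = {2,5,6}. Remove smallest leaf 2, emit neighbor 7.
Step 3: leaves = {5,6}. Remove smallest leaf 5, emit neighbor 3.
Step 4: leaves = {3,6}. Remove smallest leaf 3, emit neighbor 4.
Step 5: leaves = {4,6}. Remove smallest leaf 4, emit neighbor 7.
Done: 2 vertices remain (6, 7). Sequence = [5 7 3 4 7]

Answer: 5 7 3 4 7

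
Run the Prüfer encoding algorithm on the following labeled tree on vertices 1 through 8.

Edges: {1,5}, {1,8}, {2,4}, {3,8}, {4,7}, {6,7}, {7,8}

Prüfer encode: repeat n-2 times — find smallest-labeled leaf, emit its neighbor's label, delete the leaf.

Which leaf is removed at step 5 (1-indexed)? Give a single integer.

Step 1: current leaves = {2,3,5,6}. Remove leaf 2 (neighbor: 4).
Step 2: current leaves = {3,4,5,6}. Remove leaf 3 (neighbor: 8).
Step 3: current leaves = {4,5,6}. Remove leaf 4 (neighbor: 7).
Step 4: current leaves = {5,6}. Remove leaf 5 (neighbor: 1).
Step 5: current leaves = {1,6}. Remove leaf 1 (neighbor: 8).

Answer: 1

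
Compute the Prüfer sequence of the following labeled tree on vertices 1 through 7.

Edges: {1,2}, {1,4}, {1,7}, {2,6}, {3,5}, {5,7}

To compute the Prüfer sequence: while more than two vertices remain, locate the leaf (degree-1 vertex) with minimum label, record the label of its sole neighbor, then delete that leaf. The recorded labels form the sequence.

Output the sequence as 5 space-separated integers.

Step 1: leaves = {3,4,6}. Remove smallest leaf 3, emit neighbor 5.
Step 2: leaves = {4,5,6}. Remove smallest leaf 4, emit neighbor 1.
Step 3: leaves = {5,6}. Remove smallest leaf 5, emit neighbor 7.
Step 4: leaves = {6,7}. Remove smallest leaf 6, emit neighbor 2.
Step 5: leaves = {2,7}. Remove smallest leaf 2, emit neighbor 1.
Done: 2 vertices remain (1, 7). Sequence = [5 1 7 2 1]

Answer: 5 1 7 2 1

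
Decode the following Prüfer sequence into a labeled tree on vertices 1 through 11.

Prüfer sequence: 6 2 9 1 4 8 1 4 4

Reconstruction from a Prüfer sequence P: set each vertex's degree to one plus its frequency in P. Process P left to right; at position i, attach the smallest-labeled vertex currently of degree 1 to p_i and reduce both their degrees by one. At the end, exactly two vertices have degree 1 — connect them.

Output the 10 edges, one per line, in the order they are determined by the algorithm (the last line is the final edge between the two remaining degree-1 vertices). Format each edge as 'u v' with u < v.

Initial degrees: {1:3, 2:2, 3:1, 4:4, 5:1, 6:2, 7:1, 8:2, 9:2, 10:1, 11:1}
Step 1: smallest deg-1 vertex = 3, p_1 = 6. Add edge {3,6}. Now deg[3]=0, deg[6]=1.
Step 2: smallest deg-1 vertex = 5, p_2 = 2. Add edge {2,5}. Now deg[5]=0, deg[2]=1.
Step 3: smallest deg-1 vertex = 2, p_3 = 9. Add edge {2,9}. Now deg[2]=0, deg[9]=1.
Step 4: smallest deg-1 vertex = 6, p_4 = 1. Add edge {1,6}. Now deg[6]=0, deg[1]=2.
Step 5: smallest deg-1 vertex = 7, p_5 = 4. Add edge {4,7}. Now deg[7]=0, deg[4]=3.
Step 6: smallest deg-1 vertex = 9, p_6 = 8. Add edge {8,9}. Now deg[9]=0, deg[8]=1.
Step 7: smallest deg-1 vertex = 8, p_7 = 1. Add edge {1,8}. Now deg[8]=0, deg[1]=1.
Step 8: smallest deg-1 vertex = 1, p_8 = 4. Add edge {1,4}. Now deg[1]=0, deg[4]=2.
Step 9: smallest deg-1 vertex = 10, p_9 = 4. Add edge {4,10}. Now deg[10]=0, deg[4]=1.
Final: two remaining deg-1 vertices are 4, 11. Add edge {4,11}.

Answer: 3 6
2 5
2 9
1 6
4 7
8 9
1 8
1 4
4 10
4 11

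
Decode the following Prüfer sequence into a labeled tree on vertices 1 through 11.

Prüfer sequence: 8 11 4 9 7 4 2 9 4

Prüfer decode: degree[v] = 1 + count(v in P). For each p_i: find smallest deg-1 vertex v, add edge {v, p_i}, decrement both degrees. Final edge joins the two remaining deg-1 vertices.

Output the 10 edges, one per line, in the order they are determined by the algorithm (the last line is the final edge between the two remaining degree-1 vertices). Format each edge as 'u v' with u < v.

Answer: 1 8
3 11
4 5
6 9
7 8
4 7
2 10
2 9
4 9
4 11

Derivation:
Initial degrees: {1:1, 2:2, 3:1, 4:4, 5:1, 6:1, 7:2, 8:2, 9:3, 10:1, 11:2}
Step 1: smallest deg-1 vertex = 1, p_1 = 8. Add edge {1,8}. Now deg[1]=0, deg[8]=1.
Step 2: smallest deg-1 vertex = 3, p_2 = 11. Add edge {3,11}. Now deg[3]=0, deg[11]=1.
Step 3: smallest deg-1 vertex = 5, p_3 = 4. Add edge {4,5}. Now deg[5]=0, deg[4]=3.
Step 4: smallest deg-1 vertex = 6, p_4 = 9. Add edge {6,9}. Now deg[6]=0, deg[9]=2.
Step 5: smallest deg-1 vertex = 8, p_5 = 7. Add edge {7,8}. Now deg[8]=0, deg[7]=1.
Step 6: smallest deg-1 vertex = 7, p_6 = 4. Add edge {4,7}. Now deg[7]=0, deg[4]=2.
Step 7: smallest deg-1 vertex = 10, p_7 = 2. Add edge {2,10}. Now deg[10]=0, deg[2]=1.
Step 8: smallest deg-1 vertex = 2, p_8 = 9. Add edge {2,9}. Now deg[2]=0, deg[9]=1.
Step 9: smallest deg-1 vertex = 9, p_9 = 4. Add edge {4,9}. Now deg[9]=0, deg[4]=1.
Final: two remaining deg-1 vertices are 4, 11. Add edge {4,11}.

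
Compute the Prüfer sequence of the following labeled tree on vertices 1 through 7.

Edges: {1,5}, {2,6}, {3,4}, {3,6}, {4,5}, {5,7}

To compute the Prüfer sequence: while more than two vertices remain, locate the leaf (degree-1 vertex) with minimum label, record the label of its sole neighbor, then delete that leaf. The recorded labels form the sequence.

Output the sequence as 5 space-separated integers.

Step 1: leaves = {1,2,7}. Remove smallest leaf 1, emit neighbor 5.
Step 2: leaves = {2,7}. Remove smallest leaf 2, emit neighbor 6.
Step 3: leaves = {6,7}. Remove smallest leaf 6, emit neighbor 3.
Step 4: leaves = {3,7}. Remove smallest leaf 3, emit neighbor 4.
Step 5: leaves = {4,7}. Remove smallest leaf 4, emit neighbor 5.
Done: 2 vertices remain (5, 7). Sequence = [5 6 3 4 5]

Answer: 5 6 3 4 5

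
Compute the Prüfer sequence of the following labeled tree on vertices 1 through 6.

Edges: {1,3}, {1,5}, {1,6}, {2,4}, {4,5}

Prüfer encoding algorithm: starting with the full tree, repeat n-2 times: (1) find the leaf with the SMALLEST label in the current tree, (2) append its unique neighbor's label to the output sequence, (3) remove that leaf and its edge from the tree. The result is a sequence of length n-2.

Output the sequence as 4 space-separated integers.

Step 1: leaves = {2,3,6}. Remove smallest leaf 2, emit neighbor 4.
Step 2: leaves = {3,4,6}. Remove smallest leaf 3, emit neighbor 1.
Step 3: leaves = {4,6}. Remove smallest leaf 4, emit neighbor 5.
Step 4: leaves = {5,6}. Remove smallest leaf 5, emit neighbor 1.
Done: 2 vertices remain (1, 6). Sequence = [4 1 5 1]

Answer: 4 1 5 1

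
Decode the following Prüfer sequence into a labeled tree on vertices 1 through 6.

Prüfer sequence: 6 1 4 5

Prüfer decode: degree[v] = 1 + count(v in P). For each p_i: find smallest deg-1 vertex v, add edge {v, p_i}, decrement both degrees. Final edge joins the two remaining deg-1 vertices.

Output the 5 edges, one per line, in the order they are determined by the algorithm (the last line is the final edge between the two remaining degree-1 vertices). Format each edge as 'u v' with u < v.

Initial degrees: {1:2, 2:1, 3:1, 4:2, 5:2, 6:2}
Step 1: smallest deg-1 vertex = 2, p_1 = 6. Add edge {2,6}. Now deg[2]=0, deg[6]=1.
Step 2: smallest deg-1 vertex = 3, p_2 = 1. Add edge {1,3}. Now deg[3]=0, deg[1]=1.
Step 3: smallest deg-1 vertex = 1, p_3 = 4. Add edge {1,4}. Now deg[1]=0, deg[4]=1.
Step 4: smallest deg-1 vertex = 4, p_4 = 5. Add edge {4,5}. Now deg[4]=0, deg[5]=1.
Final: two remaining deg-1 vertices are 5, 6. Add edge {5,6}.

Answer: 2 6
1 3
1 4
4 5
5 6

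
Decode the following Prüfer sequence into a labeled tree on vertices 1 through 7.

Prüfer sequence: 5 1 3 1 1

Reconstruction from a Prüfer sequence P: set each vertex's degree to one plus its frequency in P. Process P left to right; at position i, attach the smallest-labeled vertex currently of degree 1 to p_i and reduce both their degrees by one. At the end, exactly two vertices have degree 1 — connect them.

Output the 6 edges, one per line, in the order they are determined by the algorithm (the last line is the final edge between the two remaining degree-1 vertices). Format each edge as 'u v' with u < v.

Initial degrees: {1:4, 2:1, 3:2, 4:1, 5:2, 6:1, 7:1}
Step 1: smallest deg-1 vertex = 2, p_1 = 5. Add edge {2,5}. Now deg[2]=0, deg[5]=1.
Step 2: smallest deg-1 vertex = 4, p_2 = 1. Add edge {1,4}. Now deg[4]=0, deg[1]=3.
Step 3: smallest deg-1 vertex = 5, p_3 = 3. Add edge {3,5}. Now deg[5]=0, deg[3]=1.
Step 4: smallest deg-1 vertex = 3, p_4 = 1. Add edge {1,3}. Now deg[3]=0, deg[1]=2.
Step 5: smallest deg-1 vertex = 6, p_5 = 1. Add edge {1,6}. Now deg[6]=0, deg[1]=1.
Final: two remaining deg-1 vertices are 1, 7. Add edge {1,7}.

Answer: 2 5
1 4
3 5
1 3
1 6
1 7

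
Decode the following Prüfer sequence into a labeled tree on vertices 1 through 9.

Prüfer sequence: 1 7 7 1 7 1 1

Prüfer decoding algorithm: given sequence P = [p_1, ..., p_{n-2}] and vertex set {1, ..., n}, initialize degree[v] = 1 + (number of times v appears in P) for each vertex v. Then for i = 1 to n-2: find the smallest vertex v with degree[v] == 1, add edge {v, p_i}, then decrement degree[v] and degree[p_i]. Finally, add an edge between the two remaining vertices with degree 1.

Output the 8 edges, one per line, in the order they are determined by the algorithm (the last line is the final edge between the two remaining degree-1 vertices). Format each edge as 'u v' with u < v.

Initial degrees: {1:5, 2:1, 3:1, 4:1, 5:1, 6:1, 7:4, 8:1, 9:1}
Step 1: smallest deg-1 vertex = 2, p_1 = 1. Add edge {1,2}. Now deg[2]=0, deg[1]=4.
Step 2: smallest deg-1 vertex = 3, p_2 = 7. Add edge {3,7}. Now deg[3]=0, deg[7]=3.
Step 3: smallest deg-1 vertex = 4, p_3 = 7. Add edge {4,7}. Now deg[4]=0, deg[7]=2.
Step 4: smallest deg-1 vertex = 5, p_4 = 1. Add edge {1,5}. Now deg[5]=0, deg[1]=3.
Step 5: smallest deg-1 vertex = 6, p_5 = 7. Add edge {6,7}. Now deg[6]=0, deg[7]=1.
Step 6: smallest deg-1 vertex = 7, p_6 = 1. Add edge {1,7}. Now deg[7]=0, deg[1]=2.
Step 7: smallest deg-1 vertex = 8, p_7 = 1. Add edge {1,8}. Now deg[8]=0, deg[1]=1.
Final: two remaining deg-1 vertices are 1, 9. Add edge {1,9}.

Answer: 1 2
3 7
4 7
1 5
6 7
1 7
1 8
1 9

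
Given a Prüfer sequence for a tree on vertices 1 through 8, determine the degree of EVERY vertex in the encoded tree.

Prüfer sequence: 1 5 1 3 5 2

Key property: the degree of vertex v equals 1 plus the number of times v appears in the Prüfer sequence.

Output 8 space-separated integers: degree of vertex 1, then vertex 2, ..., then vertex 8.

p_1 = 1: count[1] becomes 1
p_2 = 5: count[5] becomes 1
p_3 = 1: count[1] becomes 2
p_4 = 3: count[3] becomes 1
p_5 = 5: count[5] becomes 2
p_6 = 2: count[2] becomes 1
Degrees (1 + count): deg[1]=1+2=3, deg[2]=1+1=2, deg[3]=1+1=2, deg[4]=1+0=1, deg[5]=1+2=3, deg[6]=1+0=1, deg[7]=1+0=1, deg[8]=1+0=1

Answer: 3 2 2 1 3 1 1 1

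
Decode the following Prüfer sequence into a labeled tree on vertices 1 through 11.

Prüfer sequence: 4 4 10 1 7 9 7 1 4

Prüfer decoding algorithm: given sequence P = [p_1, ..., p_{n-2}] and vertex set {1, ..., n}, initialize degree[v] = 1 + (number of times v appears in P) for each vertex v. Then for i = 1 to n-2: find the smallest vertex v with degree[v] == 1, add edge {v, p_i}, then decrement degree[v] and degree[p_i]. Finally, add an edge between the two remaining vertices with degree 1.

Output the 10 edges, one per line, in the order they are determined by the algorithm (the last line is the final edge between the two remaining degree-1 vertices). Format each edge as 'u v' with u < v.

Answer: 2 4
3 4
5 10
1 6
7 8
9 10
7 9
1 7
1 4
4 11

Derivation:
Initial degrees: {1:3, 2:1, 3:1, 4:4, 5:1, 6:1, 7:3, 8:1, 9:2, 10:2, 11:1}
Step 1: smallest deg-1 vertex = 2, p_1 = 4. Add edge {2,4}. Now deg[2]=0, deg[4]=3.
Step 2: smallest deg-1 vertex = 3, p_2 = 4. Add edge {3,4}. Now deg[3]=0, deg[4]=2.
Step 3: smallest deg-1 vertex = 5, p_3 = 10. Add edge {5,10}. Now deg[5]=0, deg[10]=1.
Step 4: smallest deg-1 vertex = 6, p_4 = 1. Add edge {1,6}. Now deg[6]=0, deg[1]=2.
Step 5: smallest deg-1 vertex = 8, p_5 = 7. Add edge {7,8}. Now deg[8]=0, deg[7]=2.
Step 6: smallest deg-1 vertex = 10, p_6 = 9. Add edge {9,10}. Now deg[10]=0, deg[9]=1.
Step 7: smallest deg-1 vertex = 9, p_7 = 7. Add edge {7,9}. Now deg[9]=0, deg[7]=1.
Step 8: smallest deg-1 vertex = 7, p_8 = 1. Add edge {1,7}. Now deg[7]=0, deg[1]=1.
Step 9: smallest deg-1 vertex = 1, p_9 = 4. Add edge {1,4}. Now deg[1]=0, deg[4]=1.
Final: two remaining deg-1 vertices are 4, 11. Add edge {4,11}.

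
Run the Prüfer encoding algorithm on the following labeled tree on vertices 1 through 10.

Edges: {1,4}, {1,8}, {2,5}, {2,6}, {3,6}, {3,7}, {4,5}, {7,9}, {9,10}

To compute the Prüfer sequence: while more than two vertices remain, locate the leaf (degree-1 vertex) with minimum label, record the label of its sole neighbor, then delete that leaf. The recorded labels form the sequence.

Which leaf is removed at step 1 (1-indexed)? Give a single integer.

Answer: 8

Derivation:
Step 1: current leaves = {8,10}. Remove leaf 8 (neighbor: 1).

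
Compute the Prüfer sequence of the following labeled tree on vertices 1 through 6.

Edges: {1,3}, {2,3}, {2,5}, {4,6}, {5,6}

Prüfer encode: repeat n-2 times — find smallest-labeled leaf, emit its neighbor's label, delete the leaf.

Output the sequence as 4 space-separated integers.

Step 1: leaves = {1,4}. Remove smallest leaf 1, emit neighbor 3.
Step 2: leaves = {3,4}. Remove smallest leaf 3, emit neighbor 2.
Step 3: leaves = {2,4}. Remove smallest leaf 2, emit neighbor 5.
Step 4: leaves = {4,5}. Remove smallest leaf 4, emit neighbor 6.
Done: 2 vertices remain (5, 6). Sequence = [3 2 5 6]

Answer: 3 2 5 6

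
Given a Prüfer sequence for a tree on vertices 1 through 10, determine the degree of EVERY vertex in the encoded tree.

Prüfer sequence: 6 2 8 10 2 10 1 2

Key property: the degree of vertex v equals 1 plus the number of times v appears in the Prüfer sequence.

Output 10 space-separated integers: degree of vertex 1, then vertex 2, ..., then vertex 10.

Answer: 2 4 1 1 1 2 1 2 1 3

Derivation:
p_1 = 6: count[6] becomes 1
p_2 = 2: count[2] becomes 1
p_3 = 8: count[8] becomes 1
p_4 = 10: count[10] becomes 1
p_5 = 2: count[2] becomes 2
p_6 = 10: count[10] becomes 2
p_7 = 1: count[1] becomes 1
p_8 = 2: count[2] becomes 3
Degrees (1 + count): deg[1]=1+1=2, deg[2]=1+3=4, deg[3]=1+0=1, deg[4]=1+0=1, deg[5]=1+0=1, deg[6]=1+1=2, deg[7]=1+0=1, deg[8]=1+1=2, deg[9]=1+0=1, deg[10]=1+2=3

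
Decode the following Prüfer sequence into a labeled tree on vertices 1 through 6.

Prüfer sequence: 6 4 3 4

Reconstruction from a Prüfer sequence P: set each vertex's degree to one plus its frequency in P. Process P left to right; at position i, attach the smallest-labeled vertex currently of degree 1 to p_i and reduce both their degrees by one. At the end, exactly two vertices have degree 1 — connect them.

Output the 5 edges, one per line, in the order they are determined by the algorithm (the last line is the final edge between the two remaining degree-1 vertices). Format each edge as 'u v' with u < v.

Answer: 1 6
2 4
3 5
3 4
4 6

Derivation:
Initial degrees: {1:1, 2:1, 3:2, 4:3, 5:1, 6:2}
Step 1: smallest deg-1 vertex = 1, p_1 = 6. Add edge {1,6}. Now deg[1]=0, deg[6]=1.
Step 2: smallest deg-1 vertex = 2, p_2 = 4. Add edge {2,4}. Now deg[2]=0, deg[4]=2.
Step 3: smallest deg-1 vertex = 5, p_3 = 3. Add edge {3,5}. Now deg[5]=0, deg[3]=1.
Step 4: smallest deg-1 vertex = 3, p_4 = 4. Add edge {3,4}. Now deg[3]=0, deg[4]=1.
Final: two remaining deg-1 vertices are 4, 6. Add edge {4,6}.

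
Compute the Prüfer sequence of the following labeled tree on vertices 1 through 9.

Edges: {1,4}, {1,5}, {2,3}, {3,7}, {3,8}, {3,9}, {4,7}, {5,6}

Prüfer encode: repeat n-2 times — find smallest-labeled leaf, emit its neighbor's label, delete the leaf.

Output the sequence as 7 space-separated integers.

Answer: 3 5 1 4 7 3 3

Derivation:
Step 1: leaves = {2,6,8,9}. Remove smallest leaf 2, emit neighbor 3.
Step 2: leaves = {6,8,9}. Remove smallest leaf 6, emit neighbor 5.
Step 3: leaves = {5,8,9}. Remove smallest leaf 5, emit neighbor 1.
Step 4: leaves = {1,8,9}. Remove smallest leaf 1, emit neighbor 4.
Step 5: leaves = {4,8,9}. Remove smallest leaf 4, emit neighbor 7.
Step 6: leaves = {7,8,9}. Remove smallest leaf 7, emit neighbor 3.
Step 7: leaves = {8,9}. Remove smallest leaf 8, emit neighbor 3.
Done: 2 vertices remain (3, 9). Sequence = [3 5 1 4 7 3 3]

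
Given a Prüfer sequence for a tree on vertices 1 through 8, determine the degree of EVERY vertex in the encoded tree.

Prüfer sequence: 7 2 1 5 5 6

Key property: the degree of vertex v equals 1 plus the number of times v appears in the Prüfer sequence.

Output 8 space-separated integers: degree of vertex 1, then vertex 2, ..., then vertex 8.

Answer: 2 2 1 1 3 2 2 1

Derivation:
p_1 = 7: count[7] becomes 1
p_2 = 2: count[2] becomes 1
p_3 = 1: count[1] becomes 1
p_4 = 5: count[5] becomes 1
p_5 = 5: count[5] becomes 2
p_6 = 6: count[6] becomes 1
Degrees (1 + count): deg[1]=1+1=2, deg[2]=1+1=2, deg[3]=1+0=1, deg[4]=1+0=1, deg[5]=1+2=3, deg[6]=1+1=2, deg[7]=1+1=2, deg[8]=1+0=1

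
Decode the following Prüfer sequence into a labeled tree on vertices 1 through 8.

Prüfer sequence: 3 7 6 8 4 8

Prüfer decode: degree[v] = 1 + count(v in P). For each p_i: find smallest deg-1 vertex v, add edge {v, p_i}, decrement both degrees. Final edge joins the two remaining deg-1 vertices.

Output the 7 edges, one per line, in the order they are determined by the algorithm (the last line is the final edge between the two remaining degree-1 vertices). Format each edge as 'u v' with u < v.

Answer: 1 3
2 7
3 6
5 8
4 6
4 8
7 8

Derivation:
Initial degrees: {1:1, 2:1, 3:2, 4:2, 5:1, 6:2, 7:2, 8:3}
Step 1: smallest deg-1 vertex = 1, p_1 = 3. Add edge {1,3}. Now deg[1]=0, deg[3]=1.
Step 2: smallest deg-1 vertex = 2, p_2 = 7. Add edge {2,7}. Now deg[2]=0, deg[7]=1.
Step 3: smallest deg-1 vertex = 3, p_3 = 6. Add edge {3,6}. Now deg[3]=0, deg[6]=1.
Step 4: smallest deg-1 vertex = 5, p_4 = 8. Add edge {5,8}. Now deg[5]=0, deg[8]=2.
Step 5: smallest deg-1 vertex = 6, p_5 = 4. Add edge {4,6}. Now deg[6]=0, deg[4]=1.
Step 6: smallest deg-1 vertex = 4, p_6 = 8. Add edge {4,8}. Now deg[4]=0, deg[8]=1.
Final: two remaining deg-1 vertices are 7, 8. Add edge {7,8}.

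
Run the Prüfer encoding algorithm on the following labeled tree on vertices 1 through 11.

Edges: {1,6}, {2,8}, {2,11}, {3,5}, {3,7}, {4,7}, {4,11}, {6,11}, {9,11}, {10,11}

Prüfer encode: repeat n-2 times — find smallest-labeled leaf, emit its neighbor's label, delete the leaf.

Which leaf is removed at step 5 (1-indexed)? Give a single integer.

Step 1: current leaves = {1,5,8,9,10}. Remove leaf 1 (neighbor: 6).
Step 2: current leaves = {5,6,8,9,10}. Remove leaf 5 (neighbor: 3).
Step 3: current leaves = {3,6,8,9,10}. Remove leaf 3 (neighbor: 7).
Step 4: current leaves = {6,7,8,9,10}. Remove leaf 6 (neighbor: 11).
Step 5: current leaves = {7,8,9,10}. Remove leaf 7 (neighbor: 4).

Answer: 7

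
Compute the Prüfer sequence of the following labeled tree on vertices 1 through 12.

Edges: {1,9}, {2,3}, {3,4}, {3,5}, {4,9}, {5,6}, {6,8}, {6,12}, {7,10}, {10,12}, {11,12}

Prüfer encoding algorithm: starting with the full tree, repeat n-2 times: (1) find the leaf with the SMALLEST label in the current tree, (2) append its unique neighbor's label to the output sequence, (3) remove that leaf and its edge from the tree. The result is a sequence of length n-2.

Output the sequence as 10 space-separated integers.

Answer: 9 3 10 6 4 3 5 6 12 12

Derivation:
Step 1: leaves = {1,2,7,8,11}. Remove smallest leaf 1, emit neighbor 9.
Step 2: leaves = {2,7,8,9,11}. Remove smallest leaf 2, emit neighbor 3.
Step 3: leaves = {7,8,9,11}. Remove smallest leaf 7, emit neighbor 10.
Step 4: leaves = {8,9,10,11}. Remove smallest leaf 8, emit neighbor 6.
Step 5: leaves = {9,10,11}. Remove smallest leaf 9, emit neighbor 4.
Step 6: leaves = {4,10,11}. Remove smallest leaf 4, emit neighbor 3.
Step 7: leaves = {3,10,11}. Remove smallest leaf 3, emit neighbor 5.
Step 8: leaves = {5,10,11}. Remove smallest leaf 5, emit neighbor 6.
Step 9: leaves = {6,10,11}. Remove smallest leaf 6, emit neighbor 12.
Step 10: leaves = {10,11}. Remove smallest leaf 10, emit neighbor 12.
Done: 2 vertices remain (11, 12). Sequence = [9 3 10 6 4 3 5 6 12 12]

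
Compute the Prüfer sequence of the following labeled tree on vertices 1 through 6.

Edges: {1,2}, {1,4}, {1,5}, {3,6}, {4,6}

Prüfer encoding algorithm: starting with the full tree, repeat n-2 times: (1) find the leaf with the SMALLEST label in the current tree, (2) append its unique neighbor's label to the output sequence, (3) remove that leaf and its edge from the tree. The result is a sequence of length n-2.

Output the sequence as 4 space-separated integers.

Step 1: leaves = {2,3,5}. Remove smallest leaf 2, emit neighbor 1.
Step 2: leaves = {3,5}. Remove smallest leaf 3, emit neighbor 6.
Step 3: leaves = {5,6}. Remove smallest leaf 5, emit neighbor 1.
Step 4: leaves = {1,6}. Remove smallest leaf 1, emit neighbor 4.
Done: 2 vertices remain (4, 6). Sequence = [1 6 1 4]

Answer: 1 6 1 4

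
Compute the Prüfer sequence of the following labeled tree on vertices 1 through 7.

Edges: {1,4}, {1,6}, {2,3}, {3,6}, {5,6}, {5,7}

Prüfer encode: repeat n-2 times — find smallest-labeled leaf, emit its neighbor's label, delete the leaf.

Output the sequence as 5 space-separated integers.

Step 1: leaves = {2,4,7}. Remove smallest leaf 2, emit neighbor 3.
Step 2: leaves = {3,4,7}. Remove smallest leaf 3, emit neighbor 6.
Step 3: leaves = {4,7}. Remove smallest leaf 4, emit neighbor 1.
Step 4: leaves = {1,7}. Remove smallest leaf 1, emit neighbor 6.
Step 5: leaves = {6,7}. Remove smallest leaf 6, emit neighbor 5.
Done: 2 vertices remain (5, 7). Sequence = [3 6 1 6 5]

Answer: 3 6 1 6 5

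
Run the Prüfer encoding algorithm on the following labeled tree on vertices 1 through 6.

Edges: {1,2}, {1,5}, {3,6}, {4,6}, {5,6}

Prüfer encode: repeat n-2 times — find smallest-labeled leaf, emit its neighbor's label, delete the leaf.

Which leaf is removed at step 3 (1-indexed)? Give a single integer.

Step 1: current leaves = {2,3,4}. Remove leaf 2 (neighbor: 1).
Step 2: current leaves = {1,3,4}. Remove leaf 1 (neighbor: 5).
Step 3: current leaves = {3,4,5}. Remove leaf 3 (neighbor: 6).

Answer: 3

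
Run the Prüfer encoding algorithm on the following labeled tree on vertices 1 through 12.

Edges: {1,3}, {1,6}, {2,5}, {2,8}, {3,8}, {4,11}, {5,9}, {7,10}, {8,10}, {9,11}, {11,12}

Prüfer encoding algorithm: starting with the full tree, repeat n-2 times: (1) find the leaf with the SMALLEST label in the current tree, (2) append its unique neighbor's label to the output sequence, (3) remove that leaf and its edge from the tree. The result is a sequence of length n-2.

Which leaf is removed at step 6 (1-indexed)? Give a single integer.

Step 1: current leaves = {4,6,7,12}. Remove leaf 4 (neighbor: 11).
Step 2: current leaves = {6,7,12}. Remove leaf 6 (neighbor: 1).
Step 3: current leaves = {1,7,12}. Remove leaf 1 (neighbor: 3).
Step 4: current leaves = {3,7,12}. Remove leaf 3 (neighbor: 8).
Step 5: current leaves = {7,12}. Remove leaf 7 (neighbor: 10).
Step 6: current leaves = {10,12}. Remove leaf 10 (neighbor: 8).

Answer: 10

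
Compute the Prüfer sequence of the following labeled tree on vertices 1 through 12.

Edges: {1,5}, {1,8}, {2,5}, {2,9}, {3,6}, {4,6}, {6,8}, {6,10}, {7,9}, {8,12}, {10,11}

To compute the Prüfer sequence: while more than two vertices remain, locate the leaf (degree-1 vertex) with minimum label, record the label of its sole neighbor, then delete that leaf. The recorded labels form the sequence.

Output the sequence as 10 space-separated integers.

Step 1: leaves = {3,4,7,11,12}. Remove smallest leaf 3, emit neighbor 6.
Step 2: leaves = {4,7,11,12}. Remove smallest leaf 4, emit neighbor 6.
Step 3: leaves = {7,11,12}. Remove smallest leaf 7, emit neighbor 9.
Step 4: leaves = {9,11,12}. Remove smallest leaf 9, emit neighbor 2.
Step 5: leaves = {2,11,12}. Remove smallest leaf 2, emit neighbor 5.
Step 6: leaves = {5,11,12}. Remove smallest leaf 5, emit neighbor 1.
Step 7: leaves = {1,11,12}. Remove smallest leaf 1, emit neighbor 8.
Step 8: leaves = {11,12}. Remove smallest leaf 11, emit neighbor 10.
Step 9: leaves = {10,12}. Remove smallest leaf 10, emit neighbor 6.
Step 10: leaves = {6,12}. Remove smallest leaf 6, emit neighbor 8.
Done: 2 vertices remain (8, 12). Sequence = [6 6 9 2 5 1 8 10 6 8]

Answer: 6 6 9 2 5 1 8 10 6 8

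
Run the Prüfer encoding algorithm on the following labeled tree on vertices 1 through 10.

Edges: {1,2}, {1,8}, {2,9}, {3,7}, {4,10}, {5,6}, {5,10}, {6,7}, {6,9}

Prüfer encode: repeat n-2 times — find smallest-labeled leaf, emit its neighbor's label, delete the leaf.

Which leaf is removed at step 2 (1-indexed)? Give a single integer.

Answer: 4

Derivation:
Step 1: current leaves = {3,4,8}. Remove leaf 3 (neighbor: 7).
Step 2: current leaves = {4,7,8}. Remove leaf 4 (neighbor: 10).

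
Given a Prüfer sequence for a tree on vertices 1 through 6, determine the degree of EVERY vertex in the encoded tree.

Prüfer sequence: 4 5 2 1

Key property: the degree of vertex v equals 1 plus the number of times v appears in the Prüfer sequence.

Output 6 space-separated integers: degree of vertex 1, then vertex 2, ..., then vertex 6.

Answer: 2 2 1 2 2 1

Derivation:
p_1 = 4: count[4] becomes 1
p_2 = 5: count[5] becomes 1
p_3 = 2: count[2] becomes 1
p_4 = 1: count[1] becomes 1
Degrees (1 + count): deg[1]=1+1=2, deg[2]=1+1=2, deg[3]=1+0=1, deg[4]=1+1=2, deg[5]=1+1=2, deg[6]=1+0=1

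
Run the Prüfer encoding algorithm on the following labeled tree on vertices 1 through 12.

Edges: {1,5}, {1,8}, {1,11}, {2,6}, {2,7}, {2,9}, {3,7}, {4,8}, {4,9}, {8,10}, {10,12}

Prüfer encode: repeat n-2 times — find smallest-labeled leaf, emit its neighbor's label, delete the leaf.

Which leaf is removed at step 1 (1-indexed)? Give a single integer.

Step 1: current leaves = {3,5,6,11,12}. Remove leaf 3 (neighbor: 7).

Answer: 3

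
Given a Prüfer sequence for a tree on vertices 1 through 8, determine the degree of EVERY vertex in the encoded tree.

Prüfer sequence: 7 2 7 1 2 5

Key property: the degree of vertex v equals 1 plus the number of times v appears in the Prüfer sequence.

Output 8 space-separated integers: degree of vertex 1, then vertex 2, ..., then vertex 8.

Answer: 2 3 1 1 2 1 3 1

Derivation:
p_1 = 7: count[7] becomes 1
p_2 = 2: count[2] becomes 1
p_3 = 7: count[7] becomes 2
p_4 = 1: count[1] becomes 1
p_5 = 2: count[2] becomes 2
p_6 = 5: count[5] becomes 1
Degrees (1 + count): deg[1]=1+1=2, deg[2]=1+2=3, deg[3]=1+0=1, deg[4]=1+0=1, deg[5]=1+1=2, deg[6]=1+0=1, deg[7]=1+2=3, deg[8]=1+0=1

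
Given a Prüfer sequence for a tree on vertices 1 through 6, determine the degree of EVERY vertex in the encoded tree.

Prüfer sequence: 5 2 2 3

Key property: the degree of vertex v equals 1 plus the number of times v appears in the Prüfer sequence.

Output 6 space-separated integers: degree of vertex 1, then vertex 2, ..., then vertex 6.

Answer: 1 3 2 1 2 1

Derivation:
p_1 = 5: count[5] becomes 1
p_2 = 2: count[2] becomes 1
p_3 = 2: count[2] becomes 2
p_4 = 3: count[3] becomes 1
Degrees (1 + count): deg[1]=1+0=1, deg[2]=1+2=3, deg[3]=1+1=2, deg[4]=1+0=1, deg[5]=1+1=2, deg[6]=1+0=1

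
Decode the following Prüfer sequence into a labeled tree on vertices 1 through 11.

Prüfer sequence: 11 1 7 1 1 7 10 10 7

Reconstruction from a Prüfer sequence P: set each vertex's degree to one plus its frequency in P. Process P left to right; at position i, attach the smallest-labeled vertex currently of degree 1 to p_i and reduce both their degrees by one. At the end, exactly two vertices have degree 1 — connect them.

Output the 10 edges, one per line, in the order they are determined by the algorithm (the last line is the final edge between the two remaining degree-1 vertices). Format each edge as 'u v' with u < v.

Initial degrees: {1:4, 2:1, 3:1, 4:1, 5:1, 6:1, 7:4, 8:1, 9:1, 10:3, 11:2}
Step 1: smallest deg-1 vertex = 2, p_1 = 11. Add edge {2,11}. Now deg[2]=0, deg[11]=1.
Step 2: smallest deg-1 vertex = 3, p_2 = 1. Add edge {1,3}. Now deg[3]=0, deg[1]=3.
Step 3: smallest deg-1 vertex = 4, p_3 = 7. Add edge {4,7}. Now deg[4]=0, deg[7]=3.
Step 4: smallest deg-1 vertex = 5, p_4 = 1. Add edge {1,5}. Now deg[5]=0, deg[1]=2.
Step 5: smallest deg-1 vertex = 6, p_5 = 1. Add edge {1,6}. Now deg[6]=0, deg[1]=1.
Step 6: smallest deg-1 vertex = 1, p_6 = 7. Add edge {1,7}. Now deg[1]=0, deg[7]=2.
Step 7: smallest deg-1 vertex = 8, p_7 = 10. Add edge {8,10}. Now deg[8]=0, deg[10]=2.
Step 8: smallest deg-1 vertex = 9, p_8 = 10. Add edge {9,10}. Now deg[9]=0, deg[10]=1.
Step 9: smallest deg-1 vertex = 10, p_9 = 7. Add edge {7,10}. Now deg[10]=0, deg[7]=1.
Final: two remaining deg-1 vertices are 7, 11. Add edge {7,11}.

Answer: 2 11
1 3
4 7
1 5
1 6
1 7
8 10
9 10
7 10
7 11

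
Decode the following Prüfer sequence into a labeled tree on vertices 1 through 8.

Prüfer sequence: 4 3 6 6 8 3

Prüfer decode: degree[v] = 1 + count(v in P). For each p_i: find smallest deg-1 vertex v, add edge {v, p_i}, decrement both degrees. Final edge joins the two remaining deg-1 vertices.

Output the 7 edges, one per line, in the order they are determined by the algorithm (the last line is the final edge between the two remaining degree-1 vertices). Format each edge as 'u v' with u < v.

Initial degrees: {1:1, 2:1, 3:3, 4:2, 5:1, 6:3, 7:1, 8:2}
Step 1: smallest deg-1 vertex = 1, p_1 = 4. Add edge {1,4}. Now deg[1]=0, deg[4]=1.
Step 2: smallest deg-1 vertex = 2, p_2 = 3. Add edge {2,3}. Now deg[2]=0, deg[3]=2.
Step 3: smallest deg-1 vertex = 4, p_3 = 6. Add edge {4,6}. Now deg[4]=0, deg[6]=2.
Step 4: smallest deg-1 vertex = 5, p_4 = 6. Add edge {5,6}. Now deg[5]=0, deg[6]=1.
Step 5: smallest deg-1 vertex = 6, p_5 = 8. Add edge {6,8}. Now deg[6]=0, deg[8]=1.
Step 6: smallest deg-1 vertex = 7, p_6 = 3. Add edge {3,7}. Now deg[7]=0, deg[3]=1.
Final: two remaining deg-1 vertices are 3, 8. Add edge {3,8}.

Answer: 1 4
2 3
4 6
5 6
6 8
3 7
3 8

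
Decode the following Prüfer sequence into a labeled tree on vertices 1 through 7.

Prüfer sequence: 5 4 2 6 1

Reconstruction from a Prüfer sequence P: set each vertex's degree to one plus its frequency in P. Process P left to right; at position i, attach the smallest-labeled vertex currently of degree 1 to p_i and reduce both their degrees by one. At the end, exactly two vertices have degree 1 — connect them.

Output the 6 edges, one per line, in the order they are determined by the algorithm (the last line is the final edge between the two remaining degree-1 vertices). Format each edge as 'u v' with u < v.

Answer: 3 5
4 5
2 4
2 6
1 6
1 7

Derivation:
Initial degrees: {1:2, 2:2, 3:1, 4:2, 5:2, 6:2, 7:1}
Step 1: smallest deg-1 vertex = 3, p_1 = 5. Add edge {3,5}. Now deg[3]=0, deg[5]=1.
Step 2: smallest deg-1 vertex = 5, p_2 = 4. Add edge {4,5}. Now deg[5]=0, deg[4]=1.
Step 3: smallest deg-1 vertex = 4, p_3 = 2. Add edge {2,4}. Now deg[4]=0, deg[2]=1.
Step 4: smallest deg-1 vertex = 2, p_4 = 6. Add edge {2,6}. Now deg[2]=0, deg[6]=1.
Step 5: smallest deg-1 vertex = 6, p_5 = 1. Add edge {1,6}. Now deg[6]=0, deg[1]=1.
Final: two remaining deg-1 vertices are 1, 7. Add edge {1,7}.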